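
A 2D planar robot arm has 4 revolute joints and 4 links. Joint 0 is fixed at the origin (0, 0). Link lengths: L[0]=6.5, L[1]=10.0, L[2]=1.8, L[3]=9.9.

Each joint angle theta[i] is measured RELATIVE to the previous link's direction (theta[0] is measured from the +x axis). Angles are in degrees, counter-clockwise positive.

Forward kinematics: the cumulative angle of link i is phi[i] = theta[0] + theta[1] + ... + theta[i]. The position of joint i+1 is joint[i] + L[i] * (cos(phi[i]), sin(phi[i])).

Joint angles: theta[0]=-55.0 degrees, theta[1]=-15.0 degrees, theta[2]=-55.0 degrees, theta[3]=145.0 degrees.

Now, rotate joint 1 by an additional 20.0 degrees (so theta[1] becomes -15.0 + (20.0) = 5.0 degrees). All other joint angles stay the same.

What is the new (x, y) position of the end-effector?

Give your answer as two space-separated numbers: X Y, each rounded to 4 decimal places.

joint[0] = (0.0000, 0.0000)  (base)
link 0: phi[0] = -55 = -55 deg
  cos(-55 deg) = 0.5736, sin(-55 deg) = -0.8192
  joint[1] = (0.0000, 0.0000) + 6.5 * (0.5736, -0.8192) = (0.0000 + 3.7282, 0.0000 + -5.3245) = (3.7282, -5.3245)
link 1: phi[1] = -55 + 5 = -50 deg
  cos(-50 deg) = 0.6428, sin(-50 deg) = -0.7660
  joint[2] = (3.7282, -5.3245) + 10 * (0.6428, -0.7660) = (3.7282 + 6.4279, -5.3245 + -7.6604) = (10.1561, -12.9849)
link 2: phi[2] = -55 + 5 + -55 = -105 deg
  cos(-105 deg) = -0.2588, sin(-105 deg) = -0.9659
  joint[3] = (10.1561, -12.9849) + 1.8 * (-0.2588, -0.9659) = (10.1561 + -0.4659, -12.9849 + -1.7387) = (9.6902, -14.7236)
link 3: phi[3] = -55 + 5 + -55 + 145 = 40 deg
  cos(40 deg) = 0.7660, sin(40 deg) = 0.6428
  joint[4] = (9.6902, -14.7236) + 9.9 * (0.7660, 0.6428) = (9.6902 + 7.5838, -14.7236 + 6.3636) = (17.2741, -8.3600)
End effector: (17.2741, -8.3600)

Answer: 17.2741 -8.3600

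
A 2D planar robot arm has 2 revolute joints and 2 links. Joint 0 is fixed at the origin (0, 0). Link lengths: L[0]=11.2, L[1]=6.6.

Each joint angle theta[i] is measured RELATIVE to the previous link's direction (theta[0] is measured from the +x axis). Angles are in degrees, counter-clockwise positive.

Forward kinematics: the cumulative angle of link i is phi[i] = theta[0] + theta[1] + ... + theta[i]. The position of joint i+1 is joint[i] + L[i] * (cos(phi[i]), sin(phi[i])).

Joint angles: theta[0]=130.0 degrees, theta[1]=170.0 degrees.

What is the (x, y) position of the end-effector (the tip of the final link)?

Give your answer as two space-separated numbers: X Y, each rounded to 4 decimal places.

Answer: -3.8992 2.8639

Derivation:
joint[0] = (0.0000, 0.0000)  (base)
link 0: phi[0] = 130 = 130 deg
  cos(130 deg) = -0.6428, sin(130 deg) = 0.7660
  joint[1] = (0.0000, 0.0000) + 11.2 * (-0.6428, 0.7660) = (0.0000 + -7.1992, 0.0000 + 8.5797) = (-7.1992, 8.5797)
link 1: phi[1] = 130 + 170 = 300 deg
  cos(300 deg) = 0.5000, sin(300 deg) = -0.8660
  joint[2] = (-7.1992, 8.5797) + 6.6 * (0.5000, -0.8660) = (-7.1992 + 3.3000, 8.5797 + -5.7158) = (-3.8992, 2.8639)
End effector: (-3.8992, 2.8639)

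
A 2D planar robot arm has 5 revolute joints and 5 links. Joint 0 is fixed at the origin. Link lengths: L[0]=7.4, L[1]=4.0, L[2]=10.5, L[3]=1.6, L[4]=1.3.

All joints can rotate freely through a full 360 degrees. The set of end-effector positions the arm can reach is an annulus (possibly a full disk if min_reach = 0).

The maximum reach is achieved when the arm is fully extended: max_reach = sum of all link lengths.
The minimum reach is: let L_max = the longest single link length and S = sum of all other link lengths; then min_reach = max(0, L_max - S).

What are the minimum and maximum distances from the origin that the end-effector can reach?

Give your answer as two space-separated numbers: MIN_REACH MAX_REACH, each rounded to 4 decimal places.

Link lengths: [7.4, 4.0, 10.5, 1.6, 1.3]
max_reach = 7.4 + 4 + 10.5 + 1.6 + 1.3 = 24.8
L_max = max([7.4, 4.0, 10.5, 1.6, 1.3]) = 10.5
S (sum of others) = 24.8 - 10.5 = 14.3
min_reach = max(0, 10.5 - 14.3) = max(0, -3.8) = 0

Answer: 0.0000 24.8000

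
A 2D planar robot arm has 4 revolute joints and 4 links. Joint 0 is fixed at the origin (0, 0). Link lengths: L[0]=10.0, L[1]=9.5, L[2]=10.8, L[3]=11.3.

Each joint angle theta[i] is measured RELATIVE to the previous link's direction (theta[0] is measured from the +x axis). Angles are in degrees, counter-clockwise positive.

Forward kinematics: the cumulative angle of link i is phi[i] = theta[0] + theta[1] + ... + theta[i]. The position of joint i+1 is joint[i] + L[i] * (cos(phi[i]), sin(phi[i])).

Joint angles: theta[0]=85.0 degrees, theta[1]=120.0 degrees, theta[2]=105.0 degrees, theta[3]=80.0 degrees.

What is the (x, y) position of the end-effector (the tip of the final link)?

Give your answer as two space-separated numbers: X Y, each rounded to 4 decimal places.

joint[0] = (0.0000, 0.0000)  (base)
link 0: phi[0] = 85 = 85 deg
  cos(85 deg) = 0.0872, sin(85 deg) = 0.9962
  joint[1] = (0.0000, 0.0000) + 10 * (0.0872, 0.9962) = (0.0000 + 0.8716, 0.0000 + 9.9619) = (0.8716, 9.9619)
link 1: phi[1] = 85 + 120 = 205 deg
  cos(205 deg) = -0.9063, sin(205 deg) = -0.4226
  joint[2] = (0.8716, 9.9619) + 9.5 * (-0.9063, -0.4226) = (0.8716 + -8.6099, 9.9619 + -4.0149) = (-7.7384, 5.9471)
link 2: phi[2] = 85 + 120 + 105 = 310 deg
  cos(310 deg) = 0.6428, sin(310 deg) = -0.7660
  joint[3] = (-7.7384, 5.9471) + 10.8 * (0.6428, -0.7660) = (-7.7384 + 6.9421, 5.9471 + -8.2733) = (-0.7963, -2.3262)
link 3: phi[3] = 85 + 120 + 105 + 80 = 390 deg
  cos(390 deg) = 0.8660, sin(390 deg) = 0.5000
  joint[4] = (-0.7963, -2.3262) + 11.3 * (0.8660, 0.5000) = (-0.7963 + 9.7861, -2.3262 + 5.6500) = (8.9898, 3.3238)
End effector: (8.9898, 3.3238)

Answer: 8.9898 3.3238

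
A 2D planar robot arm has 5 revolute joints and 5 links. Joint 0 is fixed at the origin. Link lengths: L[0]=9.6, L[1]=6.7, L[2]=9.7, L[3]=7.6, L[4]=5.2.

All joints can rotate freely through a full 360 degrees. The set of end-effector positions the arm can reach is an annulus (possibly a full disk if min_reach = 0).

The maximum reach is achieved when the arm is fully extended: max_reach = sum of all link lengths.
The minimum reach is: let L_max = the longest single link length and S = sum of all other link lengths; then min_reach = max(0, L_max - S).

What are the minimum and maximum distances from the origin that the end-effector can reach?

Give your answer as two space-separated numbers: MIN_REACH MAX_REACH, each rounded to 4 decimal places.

Link lengths: [9.6, 6.7, 9.7, 7.6, 5.2]
max_reach = 9.6 + 6.7 + 9.7 + 7.6 + 5.2 = 38.8
L_max = max([9.6, 6.7, 9.7, 7.6, 5.2]) = 9.7
S (sum of others) = 38.8 - 9.7 = 29.1
min_reach = max(0, 9.7 - 29.1) = max(0, -19.4) = 0

Answer: 0.0000 38.8000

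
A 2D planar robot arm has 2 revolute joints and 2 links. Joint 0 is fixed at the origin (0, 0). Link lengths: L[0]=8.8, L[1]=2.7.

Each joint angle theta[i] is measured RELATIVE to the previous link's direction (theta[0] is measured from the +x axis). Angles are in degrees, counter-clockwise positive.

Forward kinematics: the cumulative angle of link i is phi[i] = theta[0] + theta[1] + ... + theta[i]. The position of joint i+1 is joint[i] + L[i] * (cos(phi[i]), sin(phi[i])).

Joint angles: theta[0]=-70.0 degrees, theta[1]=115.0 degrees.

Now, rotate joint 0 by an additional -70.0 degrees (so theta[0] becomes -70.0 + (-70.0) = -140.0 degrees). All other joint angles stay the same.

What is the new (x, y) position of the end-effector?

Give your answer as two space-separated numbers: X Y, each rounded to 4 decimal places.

Answer: -4.2942 -6.7976

Derivation:
joint[0] = (0.0000, 0.0000)  (base)
link 0: phi[0] = -140 = -140 deg
  cos(-140 deg) = -0.7660, sin(-140 deg) = -0.6428
  joint[1] = (0.0000, 0.0000) + 8.8 * (-0.7660, -0.6428) = (0.0000 + -6.7412, 0.0000 + -5.6565) = (-6.7412, -5.6565)
link 1: phi[1] = -140 + 115 = -25 deg
  cos(-25 deg) = 0.9063, sin(-25 deg) = -0.4226
  joint[2] = (-6.7412, -5.6565) + 2.7 * (0.9063, -0.4226) = (-6.7412 + 2.4470, -5.6565 + -1.1411) = (-4.2942, -6.7976)
End effector: (-4.2942, -6.7976)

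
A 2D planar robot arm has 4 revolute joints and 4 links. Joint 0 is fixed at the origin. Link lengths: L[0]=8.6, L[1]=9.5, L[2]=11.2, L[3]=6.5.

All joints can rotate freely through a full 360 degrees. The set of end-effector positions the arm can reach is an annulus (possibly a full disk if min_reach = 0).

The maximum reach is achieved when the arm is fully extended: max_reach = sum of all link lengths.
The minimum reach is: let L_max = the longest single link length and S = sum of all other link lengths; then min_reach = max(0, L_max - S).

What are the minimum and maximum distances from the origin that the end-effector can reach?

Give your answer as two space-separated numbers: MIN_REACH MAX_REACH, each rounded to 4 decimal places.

Answer: 0.0000 35.8000

Derivation:
Link lengths: [8.6, 9.5, 11.2, 6.5]
max_reach = 8.6 + 9.5 + 11.2 + 6.5 = 35.8
L_max = max([8.6, 9.5, 11.2, 6.5]) = 11.2
S (sum of others) = 35.8 - 11.2 = 24.6
min_reach = max(0, 11.2 - 24.6) = max(0, -13.4) = 0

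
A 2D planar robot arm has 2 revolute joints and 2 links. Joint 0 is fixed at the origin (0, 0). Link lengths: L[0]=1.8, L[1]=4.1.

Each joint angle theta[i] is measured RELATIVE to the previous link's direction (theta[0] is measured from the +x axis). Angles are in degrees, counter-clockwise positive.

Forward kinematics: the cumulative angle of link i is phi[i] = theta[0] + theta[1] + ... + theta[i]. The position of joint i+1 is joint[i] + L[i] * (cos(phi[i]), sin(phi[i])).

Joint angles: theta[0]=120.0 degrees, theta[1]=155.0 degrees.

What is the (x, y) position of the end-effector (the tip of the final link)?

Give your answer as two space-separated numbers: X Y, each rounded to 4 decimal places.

Answer: -0.5427 -2.5256

Derivation:
joint[0] = (0.0000, 0.0000)  (base)
link 0: phi[0] = 120 = 120 deg
  cos(120 deg) = -0.5000, sin(120 deg) = 0.8660
  joint[1] = (0.0000, 0.0000) + 1.8 * (-0.5000, 0.8660) = (0.0000 + -0.9000, 0.0000 + 1.5588) = (-0.9000, 1.5588)
link 1: phi[1] = 120 + 155 = 275 deg
  cos(275 deg) = 0.0872, sin(275 deg) = -0.9962
  joint[2] = (-0.9000, 1.5588) + 4.1 * (0.0872, -0.9962) = (-0.9000 + 0.3573, 1.5588 + -4.0844) = (-0.5427, -2.5256)
End effector: (-0.5427, -2.5256)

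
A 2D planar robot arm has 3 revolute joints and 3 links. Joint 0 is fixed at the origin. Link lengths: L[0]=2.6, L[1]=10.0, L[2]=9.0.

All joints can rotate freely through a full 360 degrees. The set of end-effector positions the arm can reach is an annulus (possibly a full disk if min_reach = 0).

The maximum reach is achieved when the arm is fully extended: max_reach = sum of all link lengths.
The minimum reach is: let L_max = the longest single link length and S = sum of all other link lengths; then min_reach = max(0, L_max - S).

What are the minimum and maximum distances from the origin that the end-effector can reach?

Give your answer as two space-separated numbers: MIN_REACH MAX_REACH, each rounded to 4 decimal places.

Answer: 0.0000 21.6000

Derivation:
Link lengths: [2.6, 10.0, 9.0]
max_reach = 2.6 + 10 + 9 = 21.6
L_max = max([2.6, 10.0, 9.0]) = 10
S (sum of others) = 21.6 - 10 = 11.6
min_reach = max(0, 10 - 11.6) = max(0, -1.6) = 0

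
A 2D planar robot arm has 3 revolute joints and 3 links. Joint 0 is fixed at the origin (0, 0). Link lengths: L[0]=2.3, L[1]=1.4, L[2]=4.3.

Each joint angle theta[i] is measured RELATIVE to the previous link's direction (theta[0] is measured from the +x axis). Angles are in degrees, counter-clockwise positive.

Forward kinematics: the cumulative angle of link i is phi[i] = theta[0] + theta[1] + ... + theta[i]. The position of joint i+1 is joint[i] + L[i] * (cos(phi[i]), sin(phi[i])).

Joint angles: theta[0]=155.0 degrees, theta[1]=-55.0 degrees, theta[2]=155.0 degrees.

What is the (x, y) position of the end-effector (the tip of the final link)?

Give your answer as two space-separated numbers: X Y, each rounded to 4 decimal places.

joint[0] = (0.0000, 0.0000)  (base)
link 0: phi[0] = 155 = 155 deg
  cos(155 deg) = -0.9063, sin(155 deg) = 0.4226
  joint[1] = (0.0000, 0.0000) + 2.3 * (-0.9063, 0.4226) = (0.0000 + -2.0845, 0.0000 + 0.9720) = (-2.0845, 0.9720)
link 1: phi[1] = 155 + -55 = 100 deg
  cos(100 deg) = -0.1736, sin(100 deg) = 0.9848
  joint[2] = (-2.0845, 0.9720) + 1.4 * (-0.1736, 0.9848) = (-2.0845 + -0.2431, 0.9720 + 1.3787) = (-2.3276, 2.3508)
link 2: phi[2] = 155 + -55 + 155 = 255 deg
  cos(255 deg) = -0.2588, sin(255 deg) = -0.9659
  joint[3] = (-2.3276, 2.3508) + 4.3 * (-0.2588, -0.9659) = (-2.3276 + -1.1129, 2.3508 + -4.1535) = (-3.4405, -1.8027)
End effector: (-3.4405, -1.8027)

Answer: -3.4405 -1.8027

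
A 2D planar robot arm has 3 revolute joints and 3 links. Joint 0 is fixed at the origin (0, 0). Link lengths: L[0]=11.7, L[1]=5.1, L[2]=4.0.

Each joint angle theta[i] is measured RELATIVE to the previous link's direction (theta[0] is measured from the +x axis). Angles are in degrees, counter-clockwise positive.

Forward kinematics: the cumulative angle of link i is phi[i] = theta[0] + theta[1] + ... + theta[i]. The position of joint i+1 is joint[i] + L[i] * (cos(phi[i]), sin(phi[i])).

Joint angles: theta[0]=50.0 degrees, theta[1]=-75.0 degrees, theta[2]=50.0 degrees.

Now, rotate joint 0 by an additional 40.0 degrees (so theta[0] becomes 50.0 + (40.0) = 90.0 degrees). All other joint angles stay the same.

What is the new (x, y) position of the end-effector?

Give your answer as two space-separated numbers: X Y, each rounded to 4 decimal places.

joint[0] = (0.0000, 0.0000)  (base)
link 0: phi[0] = 90 = 90 deg
  cos(90 deg) = 0.0000, sin(90 deg) = 1.0000
  joint[1] = (0.0000, 0.0000) + 11.7 * (0.0000, 1.0000) = (0.0000 + 0.0000, 0.0000 + 11.7000) = (0.0000, 11.7000)
link 1: phi[1] = 90 + -75 = 15 deg
  cos(15 deg) = 0.9659, sin(15 deg) = 0.2588
  joint[2] = (0.0000, 11.7000) + 5.1 * (0.9659, 0.2588) = (0.0000 + 4.9262, 11.7000 + 1.3200) = (4.9262, 13.0200)
link 2: phi[2] = 90 + -75 + 50 = 65 deg
  cos(65 deg) = 0.4226, sin(65 deg) = 0.9063
  joint[3] = (4.9262, 13.0200) + 4 * (0.4226, 0.9063) = (4.9262 + 1.6905, 13.0200 + 3.6252) = (6.6167, 16.6452)
End effector: (6.6167, 16.6452)

Answer: 6.6167 16.6452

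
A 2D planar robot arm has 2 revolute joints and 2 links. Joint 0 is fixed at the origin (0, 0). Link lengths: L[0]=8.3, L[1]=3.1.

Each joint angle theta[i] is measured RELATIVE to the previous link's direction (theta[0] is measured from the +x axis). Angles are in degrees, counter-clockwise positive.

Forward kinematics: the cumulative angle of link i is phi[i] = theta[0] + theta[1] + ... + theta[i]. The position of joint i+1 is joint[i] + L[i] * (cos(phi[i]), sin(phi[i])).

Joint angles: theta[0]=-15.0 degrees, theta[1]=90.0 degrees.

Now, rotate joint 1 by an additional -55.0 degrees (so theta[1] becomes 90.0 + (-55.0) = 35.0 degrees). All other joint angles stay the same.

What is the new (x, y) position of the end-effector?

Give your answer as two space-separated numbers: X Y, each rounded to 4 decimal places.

joint[0] = (0.0000, 0.0000)  (base)
link 0: phi[0] = -15 = -15 deg
  cos(-15 deg) = 0.9659, sin(-15 deg) = -0.2588
  joint[1] = (0.0000, 0.0000) + 8.3 * (0.9659, -0.2588) = (0.0000 + 8.0172, 0.0000 + -2.1482) = (8.0172, -2.1482)
link 1: phi[1] = -15 + 35 = 20 deg
  cos(20 deg) = 0.9397, sin(20 deg) = 0.3420
  joint[2] = (8.0172, -2.1482) + 3.1 * (0.9397, 0.3420) = (8.0172 + 2.9130, -2.1482 + 1.0603) = (10.9302, -1.0879)
End effector: (10.9302, -1.0879)

Answer: 10.9302 -1.0879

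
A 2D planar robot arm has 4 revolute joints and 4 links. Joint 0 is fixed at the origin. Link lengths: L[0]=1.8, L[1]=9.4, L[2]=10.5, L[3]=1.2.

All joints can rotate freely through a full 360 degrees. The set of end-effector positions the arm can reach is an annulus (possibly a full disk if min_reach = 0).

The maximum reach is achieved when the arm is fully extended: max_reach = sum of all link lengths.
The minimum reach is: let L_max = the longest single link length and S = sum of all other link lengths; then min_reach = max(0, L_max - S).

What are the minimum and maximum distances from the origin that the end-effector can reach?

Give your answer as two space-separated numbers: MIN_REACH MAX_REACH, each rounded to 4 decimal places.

Link lengths: [1.8, 9.4, 10.5, 1.2]
max_reach = 1.8 + 9.4 + 10.5 + 1.2 = 22.9
L_max = max([1.8, 9.4, 10.5, 1.2]) = 10.5
S (sum of others) = 22.9 - 10.5 = 12.4
min_reach = max(0, 10.5 - 12.4) = max(0, -1.9) = 0

Answer: 0.0000 22.9000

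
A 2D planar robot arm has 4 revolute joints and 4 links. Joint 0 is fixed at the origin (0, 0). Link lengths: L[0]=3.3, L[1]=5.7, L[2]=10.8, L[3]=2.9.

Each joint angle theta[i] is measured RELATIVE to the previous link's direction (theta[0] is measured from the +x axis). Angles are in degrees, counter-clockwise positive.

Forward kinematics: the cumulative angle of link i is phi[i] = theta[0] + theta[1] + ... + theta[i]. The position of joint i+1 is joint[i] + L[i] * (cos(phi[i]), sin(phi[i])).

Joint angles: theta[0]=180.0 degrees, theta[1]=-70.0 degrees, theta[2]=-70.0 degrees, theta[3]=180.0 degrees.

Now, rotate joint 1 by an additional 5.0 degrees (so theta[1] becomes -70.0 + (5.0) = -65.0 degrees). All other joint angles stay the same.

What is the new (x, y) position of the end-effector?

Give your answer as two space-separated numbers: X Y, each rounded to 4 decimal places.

Answer: -0.1228 10.7521

Derivation:
joint[0] = (0.0000, 0.0000)  (base)
link 0: phi[0] = 180 = 180 deg
  cos(180 deg) = -1.0000, sin(180 deg) = 0.0000
  joint[1] = (0.0000, 0.0000) + 3.3 * (-1.0000, 0.0000) = (0.0000 + -3.3000, 0.0000 + 0.0000) = (-3.3000, 0.0000)
link 1: phi[1] = 180 + -65 = 115 deg
  cos(115 deg) = -0.4226, sin(115 deg) = 0.9063
  joint[2] = (-3.3000, 0.0000) + 5.7 * (-0.4226, 0.9063) = (-3.3000 + -2.4089, 0.0000 + 5.1660) = (-5.7089, 5.1660)
link 2: phi[2] = 180 + -65 + -70 = 45 deg
  cos(45 deg) = 0.7071, sin(45 deg) = 0.7071
  joint[3] = (-5.7089, 5.1660) + 10.8 * (0.7071, 0.7071) = (-5.7089 + 7.6368, 5.1660 + 7.6368) = (1.9278, 12.8027)
link 3: phi[3] = 180 + -65 + -70 + 180 = 225 deg
  cos(225 deg) = -0.7071, sin(225 deg) = -0.7071
  joint[4] = (1.9278, 12.8027) + 2.9 * (-0.7071, -0.7071) = (1.9278 + -2.0506, 12.8027 + -2.0506) = (-0.1228, 10.7521)
End effector: (-0.1228, 10.7521)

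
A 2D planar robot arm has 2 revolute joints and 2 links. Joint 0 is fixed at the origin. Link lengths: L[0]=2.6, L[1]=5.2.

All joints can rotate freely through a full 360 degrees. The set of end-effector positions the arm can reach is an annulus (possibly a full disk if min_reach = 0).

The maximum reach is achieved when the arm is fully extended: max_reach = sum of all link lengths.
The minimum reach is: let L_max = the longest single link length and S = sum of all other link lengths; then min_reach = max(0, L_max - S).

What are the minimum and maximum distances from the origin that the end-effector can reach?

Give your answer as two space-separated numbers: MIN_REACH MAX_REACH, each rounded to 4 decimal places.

Answer: 2.6000 7.8000

Derivation:
Link lengths: [2.6, 5.2]
max_reach = 2.6 + 5.2 = 7.8
L_max = max([2.6, 5.2]) = 5.2
S (sum of others) = 7.8 - 5.2 = 2.6
min_reach = max(0, 5.2 - 2.6) = max(0, 2.6) = 2.6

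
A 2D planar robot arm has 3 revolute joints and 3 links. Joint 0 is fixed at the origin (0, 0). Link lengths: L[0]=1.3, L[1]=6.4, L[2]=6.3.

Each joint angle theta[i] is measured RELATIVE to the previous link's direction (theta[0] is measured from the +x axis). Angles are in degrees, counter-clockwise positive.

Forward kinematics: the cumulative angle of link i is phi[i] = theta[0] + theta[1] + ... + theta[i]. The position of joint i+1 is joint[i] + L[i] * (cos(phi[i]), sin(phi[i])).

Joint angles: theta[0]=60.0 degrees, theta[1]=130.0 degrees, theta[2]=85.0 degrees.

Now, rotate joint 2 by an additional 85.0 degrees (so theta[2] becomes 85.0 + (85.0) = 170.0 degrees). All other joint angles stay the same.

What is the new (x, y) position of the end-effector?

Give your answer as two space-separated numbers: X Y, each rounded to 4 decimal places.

joint[0] = (0.0000, 0.0000)  (base)
link 0: phi[0] = 60 = 60 deg
  cos(60 deg) = 0.5000, sin(60 deg) = 0.8660
  joint[1] = (0.0000, 0.0000) + 1.3 * (0.5000, 0.8660) = (0.0000 + 0.6500, 0.0000 + 1.1258) = (0.6500, 1.1258)
link 1: phi[1] = 60 + 130 = 190 deg
  cos(190 deg) = -0.9848, sin(190 deg) = -0.1736
  joint[2] = (0.6500, 1.1258) + 6.4 * (-0.9848, -0.1736) = (0.6500 + -6.3028, 1.1258 + -1.1113) = (-5.6528, 0.0145)
link 2: phi[2] = 60 + 130 + 170 = 360 deg
  cos(360 deg) = 1.0000, sin(360 deg) = -0.0000
  joint[3] = (-5.6528, 0.0145) + 6.3 * (1.0000, -0.0000) = (-5.6528 + 6.3000, 0.0145 + -0.0000) = (0.6472, 0.0145)
End effector: (0.6472, 0.0145)

Answer: 0.6472 0.0145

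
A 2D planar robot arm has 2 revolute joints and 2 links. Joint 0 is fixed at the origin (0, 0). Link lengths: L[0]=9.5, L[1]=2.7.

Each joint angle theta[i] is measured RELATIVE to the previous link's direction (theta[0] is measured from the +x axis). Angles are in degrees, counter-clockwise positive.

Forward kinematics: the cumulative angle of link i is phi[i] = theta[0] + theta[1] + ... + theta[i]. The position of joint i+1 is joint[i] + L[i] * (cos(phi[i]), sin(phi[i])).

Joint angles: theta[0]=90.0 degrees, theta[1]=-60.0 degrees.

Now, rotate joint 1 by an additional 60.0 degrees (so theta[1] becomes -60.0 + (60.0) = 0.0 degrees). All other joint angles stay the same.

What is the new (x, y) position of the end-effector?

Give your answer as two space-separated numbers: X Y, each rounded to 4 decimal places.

Answer: 0.0000 12.2000

Derivation:
joint[0] = (0.0000, 0.0000)  (base)
link 0: phi[0] = 90 = 90 deg
  cos(90 deg) = 0.0000, sin(90 deg) = 1.0000
  joint[1] = (0.0000, 0.0000) + 9.5 * (0.0000, 1.0000) = (0.0000 + 0.0000, 0.0000 + 9.5000) = (0.0000, 9.5000)
link 1: phi[1] = 90 + 0 = 90 deg
  cos(90 deg) = 0.0000, sin(90 deg) = 1.0000
  joint[2] = (0.0000, 9.5000) + 2.7 * (0.0000, 1.0000) = (0.0000 + 0.0000, 9.5000 + 2.7000) = (0.0000, 12.2000)
End effector: (0.0000, 12.2000)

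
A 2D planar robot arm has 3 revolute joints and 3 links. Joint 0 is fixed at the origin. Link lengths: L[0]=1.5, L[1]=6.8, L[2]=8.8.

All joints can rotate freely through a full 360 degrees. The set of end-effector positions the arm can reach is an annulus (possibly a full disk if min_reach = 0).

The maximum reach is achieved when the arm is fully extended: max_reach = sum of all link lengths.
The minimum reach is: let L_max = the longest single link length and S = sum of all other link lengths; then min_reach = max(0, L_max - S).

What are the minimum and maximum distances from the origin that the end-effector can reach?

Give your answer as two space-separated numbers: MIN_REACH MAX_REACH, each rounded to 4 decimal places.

Answer: 0.5000 17.1000

Derivation:
Link lengths: [1.5, 6.8, 8.8]
max_reach = 1.5 + 6.8 + 8.8 = 17.1
L_max = max([1.5, 6.8, 8.8]) = 8.8
S (sum of others) = 17.1 - 8.8 = 8.3
min_reach = max(0, 8.8 - 8.3) = max(0, 0.5) = 0.5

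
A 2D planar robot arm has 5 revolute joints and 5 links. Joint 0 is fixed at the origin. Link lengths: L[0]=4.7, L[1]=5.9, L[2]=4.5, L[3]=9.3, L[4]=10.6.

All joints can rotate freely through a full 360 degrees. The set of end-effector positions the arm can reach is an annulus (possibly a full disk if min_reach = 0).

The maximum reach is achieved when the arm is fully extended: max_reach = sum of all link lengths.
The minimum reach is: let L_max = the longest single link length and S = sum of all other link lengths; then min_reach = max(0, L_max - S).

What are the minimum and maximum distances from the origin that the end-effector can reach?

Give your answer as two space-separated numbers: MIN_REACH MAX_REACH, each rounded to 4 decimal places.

Answer: 0.0000 35.0000

Derivation:
Link lengths: [4.7, 5.9, 4.5, 9.3, 10.6]
max_reach = 4.7 + 5.9 + 4.5 + 9.3 + 10.6 = 35
L_max = max([4.7, 5.9, 4.5, 9.3, 10.6]) = 10.6
S (sum of others) = 35 - 10.6 = 24.4
min_reach = max(0, 10.6 - 24.4) = max(0, -13.8) = 0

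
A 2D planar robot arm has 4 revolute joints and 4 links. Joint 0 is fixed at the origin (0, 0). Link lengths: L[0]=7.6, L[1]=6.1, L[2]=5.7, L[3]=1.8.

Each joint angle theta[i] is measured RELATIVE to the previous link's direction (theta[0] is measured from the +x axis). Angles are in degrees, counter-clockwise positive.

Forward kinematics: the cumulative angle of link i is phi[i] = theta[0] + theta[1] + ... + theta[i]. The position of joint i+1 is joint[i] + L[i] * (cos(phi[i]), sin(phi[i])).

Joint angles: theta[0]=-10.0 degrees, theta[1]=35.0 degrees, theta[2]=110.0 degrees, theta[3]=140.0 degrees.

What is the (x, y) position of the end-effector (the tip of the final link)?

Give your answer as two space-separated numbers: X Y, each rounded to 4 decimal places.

joint[0] = (0.0000, 0.0000)  (base)
link 0: phi[0] = -10 = -10 deg
  cos(-10 deg) = 0.9848, sin(-10 deg) = -0.1736
  joint[1] = (0.0000, 0.0000) + 7.6 * (0.9848, -0.1736) = (0.0000 + 7.4845, 0.0000 + -1.3197) = (7.4845, -1.3197)
link 1: phi[1] = -10 + 35 = 25 deg
  cos(25 deg) = 0.9063, sin(25 deg) = 0.4226
  joint[2] = (7.4845, -1.3197) + 6.1 * (0.9063, 0.4226) = (7.4845 + 5.5285, -1.3197 + 2.5780) = (13.0130, 1.2582)
link 2: phi[2] = -10 + 35 + 110 = 135 deg
  cos(135 deg) = -0.7071, sin(135 deg) = 0.7071
  joint[3] = (13.0130, 1.2582) + 5.7 * (-0.7071, 0.7071) = (13.0130 + -4.0305, 1.2582 + 4.0305) = (8.9825, 5.2888)
link 3: phi[3] = -10 + 35 + 110 + 140 = 275 deg
  cos(275 deg) = 0.0872, sin(275 deg) = -0.9962
  joint[4] = (8.9825, 5.2888) + 1.8 * (0.0872, -0.9962) = (8.9825 + 0.1569, 5.2888 + -1.7932) = (9.1394, 3.4956)
End effector: (9.1394, 3.4956)

Answer: 9.1394 3.4956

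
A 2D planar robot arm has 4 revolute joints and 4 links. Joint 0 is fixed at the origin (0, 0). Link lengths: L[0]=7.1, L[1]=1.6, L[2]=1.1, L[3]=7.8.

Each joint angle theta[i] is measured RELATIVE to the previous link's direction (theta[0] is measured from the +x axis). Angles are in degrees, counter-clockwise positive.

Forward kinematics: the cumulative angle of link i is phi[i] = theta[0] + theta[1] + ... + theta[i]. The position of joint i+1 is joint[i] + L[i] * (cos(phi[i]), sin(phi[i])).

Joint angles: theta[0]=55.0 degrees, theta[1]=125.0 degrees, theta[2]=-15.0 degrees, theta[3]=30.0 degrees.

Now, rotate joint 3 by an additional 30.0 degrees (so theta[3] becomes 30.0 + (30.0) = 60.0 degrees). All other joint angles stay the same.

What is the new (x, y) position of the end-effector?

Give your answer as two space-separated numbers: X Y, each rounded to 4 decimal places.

Answer: -4.1056 0.5852

Derivation:
joint[0] = (0.0000, 0.0000)  (base)
link 0: phi[0] = 55 = 55 deg
  cos(55 deg) = 0.5736, sin(55 deg) = 0.8192
  joint[1] = (0.0000, 0.0000) + 7.1 * (0.5736, 0.8192) = (0.0000 + 4.0724, 0.0000 + 5.8160) = (4.0724, 5.8160)
link 1: phi[1] = 55 + 125 = 180 deg
  cos(180 deg) = -1.0000, sin(180 deg) = 0.0000
  joint[2] = (4.0724, 5.8160) + 1.6 * (-1.0000, 0.0000) = (4.0724 + -1.6000, 5.8160 + 0.0000) = (2.4724, 5.8160)
link 2: phi[2] = 55 + 125 + -15 = 165 deg
  cos(165 deg) = -0.9659, sin(165 deg) = 0.2588
  joint[3] = (2.4724, 5.8160) + 1.1 * (-0.9659, 0.2588) = (2.4724 + -1.0625, 5.8160 + 0.2847) = (1.4099, 6.1007)
link 3: phi[3] = 55 + 125 + -15 + 60 = 225 deg
  cos(225 deg) = -0.7071, sin(225 deg) = -0.7071
  joint[4] = (1.4099, 6.1007) + 7.8 * (-0.7071, -0.7071) = (1.4099 + -5.5154, 6.1007 + -5.5154) = (-4.1056, 0.5852)
End effector: (-4.1056, 0.5852)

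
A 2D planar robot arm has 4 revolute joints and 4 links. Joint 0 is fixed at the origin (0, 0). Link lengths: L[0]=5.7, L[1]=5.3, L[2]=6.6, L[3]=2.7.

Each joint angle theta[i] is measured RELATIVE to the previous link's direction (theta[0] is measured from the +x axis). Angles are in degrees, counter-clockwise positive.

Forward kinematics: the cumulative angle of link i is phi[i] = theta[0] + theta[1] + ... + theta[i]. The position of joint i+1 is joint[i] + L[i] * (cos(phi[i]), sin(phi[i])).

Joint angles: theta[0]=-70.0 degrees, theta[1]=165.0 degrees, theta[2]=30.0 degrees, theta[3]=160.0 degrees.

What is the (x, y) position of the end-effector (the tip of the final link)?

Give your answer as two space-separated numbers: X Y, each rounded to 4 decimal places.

Answer: -1.5992 2.7220

Derivation:
joint[0] = (0.0000, 0.0000)  (base)
link 0: phi[0] = -70 = -70 deg
  cos(-70 deg) = 0.3420, sin(-70 deg) = -0.9397
  joint[1] = (0.0000, 0.0000) + 5.7 * (0.3420, -0.9397) = (0.0000 + 1.9495, 0.0000 + -5.3562) = (1.9495, -5.3562)
link 1: phi[1] = -70 + 165 = 95 deg
  cos(95 deg) = -0.0872, sin(95 deg) = 0.9962
  joint[2] = (1.9495, -5.3562) + 5.3 * (-0.0872, 0.9962) = (1.9495 + -0.4619, -5.3562 + 5.2798) = (1.4876, -0.0764)
link 2: phi[2] = -70 + 165 + 30 = 125 deg
  cos(125 deg) = -0.5736, sin(125 deg) = 0.8192
  joint[3] = (1.4876, -0.0764) + 6.6 * (-0.5736, 0.8192) = (1.4876 + -3.7856, -0.0764 + 5.4064) = (-2.2980, 5.3300)
link 3: phi[3] = -70 + 165 + 30 + 160 = 285 deg
  cos(285 deg) = 0.2588, sin(285 deg) = -0.9659
  joint[4] = (-2.2980, 5.3300) + 2.7 * (0.2588, -0.9659) = (-2.2980 + 0.6988, 5.3300 + -2.6080) = (-1.5992, 2.7220)
End effector: (-1.5992, 2.7220)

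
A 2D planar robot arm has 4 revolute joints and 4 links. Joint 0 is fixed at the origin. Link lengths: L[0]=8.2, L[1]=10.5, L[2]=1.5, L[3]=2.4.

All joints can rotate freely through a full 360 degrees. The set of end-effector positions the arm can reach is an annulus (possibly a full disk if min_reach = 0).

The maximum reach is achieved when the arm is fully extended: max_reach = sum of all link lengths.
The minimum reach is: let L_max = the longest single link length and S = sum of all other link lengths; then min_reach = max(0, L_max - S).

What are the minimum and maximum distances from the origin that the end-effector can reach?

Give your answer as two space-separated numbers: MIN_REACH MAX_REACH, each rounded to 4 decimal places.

Link lengths: [8.2, 10.5, 1.5, 2.4]
max_reach = 8.2 + 10.5 + 1.5 + 2.4 = 22.6
L_max = max([8.2, 10.5, 1.5, 2.4]) = 10.5
S (sum of others) = 22.6 - 10.5 = 12.1
min_reach = max(0, 10.5 - 12.1) = max(0, -1.6) = 0

Answer: 0.0000 22.6000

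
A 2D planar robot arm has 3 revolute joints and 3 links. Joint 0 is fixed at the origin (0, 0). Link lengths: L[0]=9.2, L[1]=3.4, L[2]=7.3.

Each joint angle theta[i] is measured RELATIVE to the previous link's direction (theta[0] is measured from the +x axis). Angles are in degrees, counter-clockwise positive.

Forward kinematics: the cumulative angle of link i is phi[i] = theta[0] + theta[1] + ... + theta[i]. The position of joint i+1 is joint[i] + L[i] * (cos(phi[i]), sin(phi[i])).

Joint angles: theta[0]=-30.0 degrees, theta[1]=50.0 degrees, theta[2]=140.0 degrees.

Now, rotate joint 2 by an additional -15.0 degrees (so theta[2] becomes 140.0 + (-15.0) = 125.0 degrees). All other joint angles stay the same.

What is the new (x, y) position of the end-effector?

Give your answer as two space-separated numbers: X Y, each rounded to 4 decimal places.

Answer: 5.1826 0.7500

Derivation:
joint[0] = (0.0000, 0.0000)  (base)
link 0: phi[0] = -30 = -30 deg
  cos(-30 deg) = 0.8660, sin(-30 deg) = -0.5000
  joint[1] = (0.0000, 0.0000) + 9.2 * (0.8660, -0.5000) = (0.0000 + 7.9674, 0.0000 + -4.6000) = (7.9674, -4.6000)
link 1: phi[1] = -30 + 50 = 20 deg
  cos(20 deg) = 0.9397, sin(20 deg) = 0.3420
  joint[2] = (7.9674, -4.6000) + 3.4 * (0.9397, 0.3420) = (7.9674 + 3.1950, -4.6000 + 1.1629) = (11.1624, -3.4371)
link 2: phi[2] = -30 + 50 + 125 = 145 deg
  cos(145 deg) = -0.8192, sin(145 deg) = 0.5736
  joint[3] = (11.1624, -3.4371) + 7.3 * (-0.8192, 0.5736) = (11.1624 + -5.9798, -3.4371 + 4.1871) = (5.1826, 0.7500)
End effector: (5.1826, 0.7500)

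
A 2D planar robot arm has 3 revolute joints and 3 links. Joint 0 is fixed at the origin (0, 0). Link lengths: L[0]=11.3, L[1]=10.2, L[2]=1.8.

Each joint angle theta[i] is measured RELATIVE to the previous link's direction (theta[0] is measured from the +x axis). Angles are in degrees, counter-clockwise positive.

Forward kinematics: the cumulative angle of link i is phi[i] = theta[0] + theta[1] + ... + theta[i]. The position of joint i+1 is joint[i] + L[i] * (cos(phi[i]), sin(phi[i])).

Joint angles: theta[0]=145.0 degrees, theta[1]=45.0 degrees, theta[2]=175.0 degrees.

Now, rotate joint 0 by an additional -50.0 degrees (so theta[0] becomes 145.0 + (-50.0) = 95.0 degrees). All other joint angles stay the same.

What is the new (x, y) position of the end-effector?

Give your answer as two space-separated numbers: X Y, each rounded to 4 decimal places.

Answer: -7.5257 16.5406

Derivation:
joint[0] = (0.0000, 0.0000)  (base)
link 0: phi[0] = 95 = 95 deg
  cos(95 deg) = -0.0872, sin(95 deg) = 0.9962
  joint[1] = (0.0000, 0.0000) + 11.3 * (-0.0872, 0.9962) = (0.0000 + -0.9849, 0.0000 + 11.2570) = (-0.9849, 11.2570)
link 1: phi[1] = 95 + 45 = 140 deg
  cos(140 deg) = -0.7660, sin(140 deg) = 0.6428
  joint[2] = (-0.9849, 11.2570) + 10.2 * (-0.7660, 0.6428) = (-0.9849 + -7.8137, 11.2570 + 6.5564) = (-8.7985, 17.8134)
link 2: phi[2] = 95 + 45 + 175 = 315 deg
  cos(315 deg) = 0.7071, sin(315 deg) = -0.7071
  joint[3] = (-8.7985, 17.8134) + 1.8 * (0.7071, -0.7071) = (-8.7985 + 1.2728, 17.8134 + -1.2728) = (-7.5257, 16.5406)
End effector: (-7.5257, 16.5406)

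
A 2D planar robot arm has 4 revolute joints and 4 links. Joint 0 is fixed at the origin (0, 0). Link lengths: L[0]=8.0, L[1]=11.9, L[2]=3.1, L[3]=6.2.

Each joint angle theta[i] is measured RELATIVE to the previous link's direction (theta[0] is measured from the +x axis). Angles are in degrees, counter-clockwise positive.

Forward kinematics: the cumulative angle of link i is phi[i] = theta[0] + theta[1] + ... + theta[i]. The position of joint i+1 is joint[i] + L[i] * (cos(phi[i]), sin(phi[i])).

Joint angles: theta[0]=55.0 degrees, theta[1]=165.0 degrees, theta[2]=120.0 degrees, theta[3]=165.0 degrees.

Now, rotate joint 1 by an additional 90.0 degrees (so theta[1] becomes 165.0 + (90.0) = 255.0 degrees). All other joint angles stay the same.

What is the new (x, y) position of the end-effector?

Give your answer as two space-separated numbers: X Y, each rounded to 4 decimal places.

Answer: 9.7419 -4.7284

Derivation:
joint[0] = (0.0000, 0.0000)  (base)
link 0: phi[0] = 55 = 55 deg
  cos(55 deg) = 0.5736, sin(55 deg) = 0.8192
  joint[1] = (0.0000, 0.0000) + 8 * (0.5736, 0.8192) = (0.0000 + 4.5886, 0.0000 + 6.5532) = (4.5886, 6.5532)
link 1: phi[1] = 55 + 255 = 310 deg
  cos(310 deg) = 0.6428, sin(310 deg) = -0.7660
  joint[2] = (4.5886, 6.5532) + 11.9 * (0.6428, -0.7660) = (4.5886 + 7.6492, 6.5532 + -9.1159) = (12.2378, -2.5627)
link 2: phi[2] = 55 + 255 + 120 = 430 deg
  cos(430 deg) = 0.3420, sin(430 deg) = 0.9397
  joint[3] = (12.2378, -2.5627) + 3.1 * (0.3420, 0.9397) = (12.2378 + 1.0603, -2.5627 + 2.9130) = (13.2980, 0.3503)
link 3: phi[3] = 55 + 255 + 120 + 165 = 595 deg
  cos(595 deg) = -0.5736, sin(595 deg) = -0.8192
  joint[4] = (13.2980, 0.3503) + 6.2 * (-0.5736, -0.8192) = (13.2980 + -3.5562, 0.3503 + -5.0787) = (9.7419, -4.7284)
End effector: (9.7419, -4.7284)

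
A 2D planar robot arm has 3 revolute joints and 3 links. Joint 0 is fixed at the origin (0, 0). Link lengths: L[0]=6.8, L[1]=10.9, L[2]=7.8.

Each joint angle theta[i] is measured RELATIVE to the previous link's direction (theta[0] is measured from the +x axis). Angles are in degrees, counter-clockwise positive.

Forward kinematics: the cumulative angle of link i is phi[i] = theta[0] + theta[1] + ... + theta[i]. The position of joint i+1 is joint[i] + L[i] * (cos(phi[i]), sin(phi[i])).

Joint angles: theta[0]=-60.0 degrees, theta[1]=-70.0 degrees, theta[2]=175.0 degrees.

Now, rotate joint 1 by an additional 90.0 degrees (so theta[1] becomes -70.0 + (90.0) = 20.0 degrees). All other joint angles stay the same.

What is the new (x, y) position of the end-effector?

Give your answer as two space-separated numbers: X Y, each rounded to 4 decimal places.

Answer: 6.2345 -7.3799

Derivation:
joint[0] = (0.0000, 0.0000)  (base)
link 0: phi[0] = -60 = -60 deg
  cos(-60 deg) = 0.5000, sin(-60 deg) = -0.8660
  joint[1] = (0.0000, 0.0000) + 6.8 * (0.5000, -0.8660) = (0.0000 + 3.4000, 0.0000 + -5.8890) = (3.4000, -5.8890)
link 1: phi[1] = -60 + 20 = -40 deg
  cos(-40 deg) = 0.7660, sin(-40 deg) = -0.6428
  joint[2] = (3.4000, -5.8890) + 10.9 * (0.7660, -0.6428) = (3.4000 + 8.3499, -5.8890 + -7.0064) = (11.7499, -12.8954)
link 2: phi[2] = -60 + 20 + 175 = 135 deg
  cos(135 deg) = -0.7071, sin(135 deg) = 0.7071
  joint[3] = (11.7499, -12.8954) + 7.8 * (-0.7071, 0.7071) = (11.7499 + -5.5154, -12.8954 + 5.5154) = (6.2345, -7.3799)
End effector: (6.2345, -7.3799)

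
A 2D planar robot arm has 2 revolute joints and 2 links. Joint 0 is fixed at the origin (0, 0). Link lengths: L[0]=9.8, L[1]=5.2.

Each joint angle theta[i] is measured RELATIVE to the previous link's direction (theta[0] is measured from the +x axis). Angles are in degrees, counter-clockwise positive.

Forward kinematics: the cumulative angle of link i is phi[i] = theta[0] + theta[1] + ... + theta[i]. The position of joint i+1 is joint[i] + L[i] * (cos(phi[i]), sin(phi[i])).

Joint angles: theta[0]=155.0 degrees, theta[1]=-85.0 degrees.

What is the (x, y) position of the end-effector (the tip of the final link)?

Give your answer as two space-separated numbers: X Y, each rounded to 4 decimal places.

Answer: -7.1033 9.0281

Derivation:
joint[0] = (0.0000, 0.0000)  (base)
link 0: phi[0] = 155 = 155 deg
  cos(155 deg) = -0.9063, sin(155 deg) = 0.4226
  joint[1] = (0.0000, 0.0000) + 9.8 * (-0.9063, 0.4226) = (0.0000 + -8.8818, 0.0000 + 4.1417) = (-8.8818, 4.1417)
link 1: phi[1] = 155 + -85 = 70 deg
  cos(70 deg) = 0.3420, sin(70 deg) = 0.9397
  joint[2] = (-8.8818, 4.1417) + 5.2 * (0.3420, 0.9397) = (-8.8818 + 1.7785, 4.1417 + 4.8864) = (-7.1033, 9.0281)
End effector: (-7.1033, 9.0281)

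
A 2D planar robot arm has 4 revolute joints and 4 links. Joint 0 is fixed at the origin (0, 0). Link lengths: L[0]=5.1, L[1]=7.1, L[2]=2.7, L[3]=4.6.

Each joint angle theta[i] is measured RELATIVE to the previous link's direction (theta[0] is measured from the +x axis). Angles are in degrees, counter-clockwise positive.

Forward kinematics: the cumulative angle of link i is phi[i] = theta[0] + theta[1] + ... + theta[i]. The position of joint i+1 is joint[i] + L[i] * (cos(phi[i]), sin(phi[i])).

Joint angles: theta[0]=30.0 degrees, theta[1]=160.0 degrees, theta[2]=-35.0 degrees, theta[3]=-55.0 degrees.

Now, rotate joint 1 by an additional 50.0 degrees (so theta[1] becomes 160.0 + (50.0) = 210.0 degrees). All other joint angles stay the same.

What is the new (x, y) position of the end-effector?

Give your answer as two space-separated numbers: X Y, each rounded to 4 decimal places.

joint[0] = (0.0000, 0.0000)  (base)
link 0: phi[0] = 30 = 30 deg
  cos(30 deg) = 0.8660, sin(30 deg) = 0.5000
  joint[1] = (0.0000, 0.0000) + 5.1 * (0.8660, 0.5000) = (0.0000 + 4.4167, 0.0000 + 2.5500) = (4.4167, 2.5500)
link 1: phi[1] = 30 + 210 = 240 deg
  cos(240 deg) = -0.5000, sin(240 deg) = -0.8660
  joint[2] = (4.4167, 2.5500) + 7.1 * (-0.5000, -0.8660) = (4.4167 + -3.5500, 2.5500 + -6.1488) = (0.8667, -3.5988)
link 2: phi[2] = 30 + 210 + -35 = 205 deg
  cos(205 deg) = -0.9063, sin(205 deg) = -0.4226
  joint[3] = (0.8667, -3.5988) + 2.7 * (-0.9063, -0.4226) = (0.8667 + -2.4470, -3.5988 + -1.1411) = (-1.5803, -4.7398)
link 3: phi[3] = 30 + 210 + -35 + -55 = 150 deg
  cos(150 deg) = -0.8660, sin(150 deg) = 0.5000
  joint[4] = (-1.5803, -4.7398) + 4.6 * (-0.8660, 0.5000) = (-1.5803 + -3.9837, -4.7398 + 2.3000) = (-5.5640, -2.4398)
End effector: (-5.5640, -2.4398)

Answer: -5.5640 -2.4398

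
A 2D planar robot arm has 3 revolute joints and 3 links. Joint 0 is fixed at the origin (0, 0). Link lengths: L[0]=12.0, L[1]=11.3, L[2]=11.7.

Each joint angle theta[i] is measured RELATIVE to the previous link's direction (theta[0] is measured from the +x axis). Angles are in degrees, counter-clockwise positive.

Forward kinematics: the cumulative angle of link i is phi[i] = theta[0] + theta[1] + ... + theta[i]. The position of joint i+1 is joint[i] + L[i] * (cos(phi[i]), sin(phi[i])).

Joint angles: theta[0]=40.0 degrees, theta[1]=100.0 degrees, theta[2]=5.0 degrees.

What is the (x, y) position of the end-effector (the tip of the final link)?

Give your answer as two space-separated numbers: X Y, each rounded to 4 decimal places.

joint[0] = (0.0000, 0.0000)  (base)
link 0: phi[0] = 40 = 40 deg
  cos(40 deg) = 0.7660, sin(40 deg) = 0.6428
  joint[1] = (0.0000, 0.0000) + 12 * (0.7660, 0.6428) = (0.0000 + 9.1925, 0.0000 + 7.7135) = (9.1925, 7.7135)
link 1: phi[1] = 40 + 100 = 140 deg
  cos(140 deg) = -0.7660, sin(140 deg) = 0.6428
  joint[2] = (9.1925, 7.7135) + 11.3 * (-0.7660, 0.6428) = (9.1925 + -8.6563, 7.7135 + 7.2635) = (0.5362, 14.9770)
link 2: phi[2] = 40 + 100 + 5 = 145 deg
  cos(145 deg) = -0.8192, sin(145 deg) = 0.5736
  joint[3] = (0.5362, 14.9770) + 11.7 * (-0.8192, 0.5736) = (0.5362 + -9.5841, 14.9770 + 6.7108) = (-9.0478, 21.6878)
End effector: (-9.0478, 21.6878)

Answer: -9.0478 21.6878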